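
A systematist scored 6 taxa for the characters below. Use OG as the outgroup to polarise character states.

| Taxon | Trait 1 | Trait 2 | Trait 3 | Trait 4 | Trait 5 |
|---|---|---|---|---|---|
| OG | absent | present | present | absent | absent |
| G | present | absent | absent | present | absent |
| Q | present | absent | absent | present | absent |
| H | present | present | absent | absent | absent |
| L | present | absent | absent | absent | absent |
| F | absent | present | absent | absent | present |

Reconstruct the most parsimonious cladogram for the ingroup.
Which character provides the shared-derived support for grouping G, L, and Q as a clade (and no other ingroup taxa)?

Trait 2

Character polarity is set by the outgroup: the derived state is whichever differs from the outgroup's state, so for Trait 2, Trait 3 the derived state is 'absent', and for the remaining characters it is 'present'.
Trait 1 (derived state 'present') is shared by G, H, L, and Q — a synapomorphy uniting that clade.
Trait 2: derived state 'absent' in G, L, and Q only — synapomorphy for {G, L, Q}.
Trait 3 (derived state 'absent') is shared by all ingroup taxa — unites the whole ingroup.
Trait 4: derived state 'present' in G and Q only — synapomorphy for {G, Q}.
Trait 5: derived state 'present' in F only — an autapomorphy, so it tells us nothing about relationships among taxa.
Most parsimonious ingroup topology: ((((G,Q),L),H),F).
The clade {G, L, Q} is supported by Trait 2: its derived state 'absent' occurs in exactly those taxa and in no other taxon (including the outgroup).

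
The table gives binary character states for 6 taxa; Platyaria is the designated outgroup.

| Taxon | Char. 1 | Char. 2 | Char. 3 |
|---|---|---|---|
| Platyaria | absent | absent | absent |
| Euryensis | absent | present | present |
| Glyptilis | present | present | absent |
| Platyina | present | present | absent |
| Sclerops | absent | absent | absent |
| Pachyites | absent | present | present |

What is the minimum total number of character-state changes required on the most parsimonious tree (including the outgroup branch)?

3

The outgroup has state 'absent' for every character, so 'present' is the derived state throughout.
Only Glyptilis and Platyina show the derived state 'present' for Char. 1, supporting them as a clade.
Char. 2 (derived state 'present') is shared by Euryensis, Glyptilis, Pachyites, and Platyina — a synapomorphy uniting that clade.
Char. 3: derived state 'present' in Euryensis and Pachyites only — synapomorphy for {Euryensis, Pachyites}.
Most parsimonious ingroup topology: (((Euryensis,Pachyites),(Glyptilis,Platyina)),Sclerops).
Changes per character on this tree: Char. 1: 1; Char. 2: 1; Char. 3: 1.
Total = 3.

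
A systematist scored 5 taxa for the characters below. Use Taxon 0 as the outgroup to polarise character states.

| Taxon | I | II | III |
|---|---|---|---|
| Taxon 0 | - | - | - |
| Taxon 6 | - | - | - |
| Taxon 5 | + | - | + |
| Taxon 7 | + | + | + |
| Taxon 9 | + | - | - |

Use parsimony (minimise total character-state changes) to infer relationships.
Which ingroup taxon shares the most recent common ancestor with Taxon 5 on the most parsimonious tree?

Taxon 7

The outgroup has state '-' for every character, so '+' is the derived state throughout.
I (derived state '+') is shared by Taxon 5, Taxon 7, and Taxon 9 — a synapomorphy uniting that clade.
II (derived state '+') is unique to Taxon 7 (autapomorphy; uninformative for grouping).
Only Taxon 5 and Taxon 7 show the derived state '+' for III, supporting them as a clade.
Most parsimonious ingroup topology: (Taxon 6,((Taxon 5,Taxon 7),Taxon 9)).
Taxon 5 and Taxon 7 form a cherry on this tree, so they are sister taxa.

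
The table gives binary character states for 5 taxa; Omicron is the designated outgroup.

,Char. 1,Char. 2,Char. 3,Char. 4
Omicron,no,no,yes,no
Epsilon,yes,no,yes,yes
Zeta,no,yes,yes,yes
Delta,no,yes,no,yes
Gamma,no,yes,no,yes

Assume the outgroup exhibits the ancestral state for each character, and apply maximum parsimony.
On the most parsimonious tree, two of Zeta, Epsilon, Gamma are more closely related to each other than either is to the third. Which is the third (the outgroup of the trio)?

Character polarity is set by the outgroup: the derived state is whichever differs from the outgroup's state, so for Char. 3 the derived state is 'no', and for the remaining characters it is 'yes'.
Char. 1: derived state 'yes' in Epsilon only — an autapomorphy, so it tells us nothing about relationships among taxa.
Char. 2: derived state 'yes' in Delta, Gamma, and Zeta only — synapomorphy for {Delta, Gamma, Zeta}.
Only Delta and Gamma show the derived state 'no' for Char. 3, supporting them as a clade.
All ingroup taxa share the derived state 'yes' for Char. 4; it defines the ingroup but does not resolve relationships within it.
Most parsimonious ingroup topology: (Epsilon,(Zeta,(Delta,Gamma))).
Gamma and Zeta share a more recent common ancestor with each other than either does with Epsilon, so Epsilon is the least closely related of the three.

Epsilon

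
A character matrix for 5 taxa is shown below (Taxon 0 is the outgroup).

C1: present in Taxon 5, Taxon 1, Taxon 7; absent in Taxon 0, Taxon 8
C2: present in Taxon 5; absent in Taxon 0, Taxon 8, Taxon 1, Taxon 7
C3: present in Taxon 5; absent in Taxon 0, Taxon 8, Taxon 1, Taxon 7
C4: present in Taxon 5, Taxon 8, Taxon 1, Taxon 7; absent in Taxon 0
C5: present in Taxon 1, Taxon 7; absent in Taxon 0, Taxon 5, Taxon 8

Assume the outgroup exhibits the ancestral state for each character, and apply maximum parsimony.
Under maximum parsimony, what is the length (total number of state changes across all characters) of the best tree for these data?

5

The outgroup has state 'absent' for every character, so 'present' is the derived state throughout.
C1 (derived state 'present') is shared by Taxon 1, Taxon 5, and Taxon 7 — a synapomorphy uniting that clade.
C2 (derived state 'present') is unique to Taxon 5 (autapomorphy; uninformative for grouping).
C3 (derived state 'present') is unique to Taxon 5 (autapomorphy; uninformative for grouping).
C4 (derived state 'present') is shared by all ingroup taxa — unites the whole ingroup.
C5 (derived state 'present') is shared by Taxon 1 and Taxon 7 — a synapomorphy uniting that clade.
Most parsimonious ingroup topology: ((Taxon 5,(Taxon 1,Taxon 7)),Taxon 8).
Changes per character on this tree: C1: 1; C2: 1; C3: 1; C4: 1; C5: 1.
Total = 5.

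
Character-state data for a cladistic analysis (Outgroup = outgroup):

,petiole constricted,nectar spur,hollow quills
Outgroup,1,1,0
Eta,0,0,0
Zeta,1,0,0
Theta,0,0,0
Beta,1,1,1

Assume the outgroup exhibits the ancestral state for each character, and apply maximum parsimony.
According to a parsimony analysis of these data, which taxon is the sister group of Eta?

Character polarity is set by the outgroup: the derived state is whichever differs from the outgroup's state, so for petiole constricted, nectar spur the derived state is '0', and for the remaining characters it is '1'.
Only Eta and Theta show the derived state '0' for petiole constricted, supporting them as a clade.
nectar spur: derived state '0' in Eta, Theta, and Zeta only — synapomorphy for {Eta, Theta, Zeta}.
hollow quills (derived state '1') is unique to Beta (autapomorphy; uninformative for grouping).
Most parsimonious ingroup topology: (((Theta,Eta),Zeta),Beta).
Eta and Theta form a cherry on this tree, so they are sister taxa.

Theta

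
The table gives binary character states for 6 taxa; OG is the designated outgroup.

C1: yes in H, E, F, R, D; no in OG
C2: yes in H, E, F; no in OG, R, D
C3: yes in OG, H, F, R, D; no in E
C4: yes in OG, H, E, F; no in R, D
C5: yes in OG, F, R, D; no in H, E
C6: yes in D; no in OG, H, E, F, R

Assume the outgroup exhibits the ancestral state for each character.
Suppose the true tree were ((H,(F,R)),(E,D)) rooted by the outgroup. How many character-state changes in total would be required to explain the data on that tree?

Map each character onto ((H,(F,R)),(E,D)) (rooted by OG) and count the minimum state changes it requires (Fitch parsimony):
C1: 1; C2: 3; C3: 1; C4: 2; C5: 2; C6: 1.
Total tree length = 10.

10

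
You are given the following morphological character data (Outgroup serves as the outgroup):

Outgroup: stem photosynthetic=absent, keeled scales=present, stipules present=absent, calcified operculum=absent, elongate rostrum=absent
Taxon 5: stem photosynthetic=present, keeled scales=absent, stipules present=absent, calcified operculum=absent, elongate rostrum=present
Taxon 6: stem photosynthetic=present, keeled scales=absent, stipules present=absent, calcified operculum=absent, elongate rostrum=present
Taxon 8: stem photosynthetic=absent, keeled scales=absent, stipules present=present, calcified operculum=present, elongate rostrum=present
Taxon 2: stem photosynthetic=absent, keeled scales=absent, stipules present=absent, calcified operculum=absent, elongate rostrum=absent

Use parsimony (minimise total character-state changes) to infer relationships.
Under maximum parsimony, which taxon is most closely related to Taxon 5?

Character polarity is set by the outgroup: the derived state is whichever differs from the outgroup's state, so for keeled scales the derived state is 'absent', and for the remaining characters it is 'present'.
stem photosynthetic: derived state 'present' in Taxon 5 and Taxon 6 only — synapomorphy for {Taxon 5, Taxon 6}.
keeled scales (derived state 'absent') is shared by all ingroup taxa — unites the whole ingroup.
stipules present: derived state 'present' in Taxon 8 only — an autapomorphy, so it tells us nothing about relationships among taxa.
calcified operculum (derived state 'present') is unique to Taxon 8 (autapomorphy; uninformative for grouping).
elongate rostrum (derived state 'present') is shared by Taxon 5, Taxon 6, and Taxon 8 — a synapomorphy uniting that clade.
Most parsimonious ingroup topology: (((Taxon 5,Taxon 6),Taxon 8),Taxon 2).
Taxon 5 and Taxon 6 form a cherry on this tree, so they are sister taxa.

Taxon 6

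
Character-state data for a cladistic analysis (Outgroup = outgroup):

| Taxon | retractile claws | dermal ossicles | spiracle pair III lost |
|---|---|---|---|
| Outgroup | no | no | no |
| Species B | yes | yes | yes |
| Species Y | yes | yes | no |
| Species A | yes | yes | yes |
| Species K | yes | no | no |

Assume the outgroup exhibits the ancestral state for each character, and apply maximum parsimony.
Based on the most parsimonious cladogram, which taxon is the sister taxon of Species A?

The outgroup has state 'no' for every character, so 'yes' is the derived state throughout.
All ingroup taxa share the derived state 'yes' for retractile claws; it defines the ingroup but does not resolve relationships within it.
dermal ossicles (derived state 'yes') is shared by Species A, Species B, and Species Y — a synapomorphy uniting that clade.
Only Species A and Species B show the derived state 'yes' for spiracle pair III lost, supporting them as a clade.
Most parsimonious ingroup topology: (((Species B,Species A),Species Y),Species K).
Species A and Species B form a cherry on this tree, so they are sister taxa.

Species B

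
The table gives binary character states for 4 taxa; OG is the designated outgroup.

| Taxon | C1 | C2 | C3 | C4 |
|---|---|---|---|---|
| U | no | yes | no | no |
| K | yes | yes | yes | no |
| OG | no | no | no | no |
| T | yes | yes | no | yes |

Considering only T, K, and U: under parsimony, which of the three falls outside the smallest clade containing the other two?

U

The outgroup has state 'no' for every character, so 'yes' is the derived state throughout.
C1 (derived state 'yes') is shared by K and T — a synapomorphy uniting that clade.
All ingroup taxa share the derived state 'yes' for C2; it defines the ingroup but does not resolve relationships within it.
C3 (derived state 'yes') is unique to K (autapomorphy; uninformative for grouping).
C4: derived state 'yes' in T only — an autapomorphy, so it tells us nothing about relationships among taxa.
Most parsimonious ingroup topology: ((T,K),U).
K and T share a more recent common ancestor with each other than either does with U, so U is the least closely related of the three.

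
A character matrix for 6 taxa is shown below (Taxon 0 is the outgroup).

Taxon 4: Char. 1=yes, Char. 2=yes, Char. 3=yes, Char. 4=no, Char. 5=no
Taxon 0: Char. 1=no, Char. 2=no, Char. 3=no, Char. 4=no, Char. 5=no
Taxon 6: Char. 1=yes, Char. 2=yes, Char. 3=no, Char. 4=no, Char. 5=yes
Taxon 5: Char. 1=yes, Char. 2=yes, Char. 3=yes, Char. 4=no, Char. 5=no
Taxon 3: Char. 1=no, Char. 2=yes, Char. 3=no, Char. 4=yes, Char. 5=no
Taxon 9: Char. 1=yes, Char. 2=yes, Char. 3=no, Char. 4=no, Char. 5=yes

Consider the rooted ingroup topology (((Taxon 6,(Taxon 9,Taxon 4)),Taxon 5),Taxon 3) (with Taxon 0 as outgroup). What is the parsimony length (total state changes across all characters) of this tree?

Map each character onto (((Taxon 6,(Taxon 9,Taxon 4)),Taxon 5),Taxon 3) (rooted by Taxon 0) and count the minimum state changes it requires (Fitch parsimony):
Char. 1: 1; Char. 2: 1; Char. 3: 2; Char. 4: 1; Char. 5: 2.
Total tree length = 7.

7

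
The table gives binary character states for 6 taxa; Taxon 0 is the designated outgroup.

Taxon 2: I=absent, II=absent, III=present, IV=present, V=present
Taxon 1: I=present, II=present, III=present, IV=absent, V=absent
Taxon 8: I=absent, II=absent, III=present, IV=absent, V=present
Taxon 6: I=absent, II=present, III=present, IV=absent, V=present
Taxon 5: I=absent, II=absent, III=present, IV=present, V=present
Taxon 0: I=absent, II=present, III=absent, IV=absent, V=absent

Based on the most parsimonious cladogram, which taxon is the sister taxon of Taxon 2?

Character polarity is set by the outgroup: the derived state is whichever differs from the outgroup's state, so for II the derived state is 'absent', and for the remaining characters it is 'present'.
I: derived state 'present' in Taxon 1 only — an autapomorphy, so it tells us nothing about relationships among taxa.
II: derived state 'absent' in Taxon 2, Taxon 5, and Taxon 8 only — synapomorphy for {Taxon 2, Taxon 5, Taxon 8}.
All ingroup taxa share the derived state 'present' for III; it defines the ingroup but does not resolve relationships within it.
IV (derived state 'present') is shared by Taxon 2 and Taxon 5 — a synapomorphy uniting that clade.
V (derived state 'present') is shared by Taxon 2, Taxon 5, Taxon 6, and Taxon 8 — a synapomorphy uniting that clade.
Most parsimonious ingroup topology: (((Taxon 8,(Taxon 2,Taxon 5)),Taxon 6),Taxon 1).
Taxon 2 and Taxon 5 form a cherry on this tree, so they are sister taxa.

Taxon 5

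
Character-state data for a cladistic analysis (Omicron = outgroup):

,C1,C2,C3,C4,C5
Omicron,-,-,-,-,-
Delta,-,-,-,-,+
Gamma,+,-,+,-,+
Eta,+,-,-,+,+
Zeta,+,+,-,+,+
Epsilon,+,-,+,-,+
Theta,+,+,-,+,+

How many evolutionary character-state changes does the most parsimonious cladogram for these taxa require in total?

The outgroup has state '-' for every character, so '+' is the derived state throughout.
Only Epsilon, Eta, Gamma, Theta, and Zeta show the derived state '+' for C1, supporting them as a clade.
Only Theta and Zeta show the derived state '+' for C2, supporting them as a clade.
C3 (derived state '+') is shared by Epsilon and Gamma — a synapomorphy uniting that clade.
C4: derived state '+' in Eta, Theta, and Zeta only — synapomorphy for {Eta, Theta, Zeta}.
All ingroup taxa share the derived state '+' for C5; it defines the ingroup but does not resolve relationships within it.
Most parsimonious ingroup topology: (Delta,((Gamma,Epsilon),(Eta,(Zeta,Theta)))).
Changes per character on this tree: C1: 1; C2: 1; C3: 1; C4: 1; C5: 1.
Total = 5.

5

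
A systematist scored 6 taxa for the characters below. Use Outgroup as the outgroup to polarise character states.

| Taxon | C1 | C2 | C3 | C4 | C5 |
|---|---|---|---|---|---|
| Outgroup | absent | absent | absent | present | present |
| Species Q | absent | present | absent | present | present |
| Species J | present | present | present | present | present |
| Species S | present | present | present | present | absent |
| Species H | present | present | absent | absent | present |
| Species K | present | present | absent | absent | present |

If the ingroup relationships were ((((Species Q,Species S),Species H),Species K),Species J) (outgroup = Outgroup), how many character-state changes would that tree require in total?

Map each character onto ((((Species Q,Species S),Species H),Species K),Species J) (rooted by Outgroup) and count the minimum state changes it requires (Fitch parsimony):
C1: 2; C2: 1; C3: 2; C4: 2; C5: 1.
Total tree length = 8.

8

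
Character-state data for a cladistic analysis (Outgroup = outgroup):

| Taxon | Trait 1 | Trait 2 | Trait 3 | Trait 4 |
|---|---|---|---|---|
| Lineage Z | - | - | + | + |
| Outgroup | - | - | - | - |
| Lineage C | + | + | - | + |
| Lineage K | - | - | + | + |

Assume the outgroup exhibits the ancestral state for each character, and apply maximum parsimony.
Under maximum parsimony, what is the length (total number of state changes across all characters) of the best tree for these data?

The outgroup has state '-' for every character, so '+' is the derived state throughout.
Trait 1: derived state '+' in Lineage C only — an autapomorphy, so it tells us nothing about relationships among taxa.
Trait 2: derived state '+' in Lineage C only — an autapomorphy, so it tells us nothing about relationships among taxa.
Trait 3: derived state '+' in Lineage K and Lineage Z only — synapomorphy for {Lineage K, Lineage Z}.
All ingroup taxa share the derived state '+' for Trait 4; it defines the ingroup but does not resolve relationships within it.
Most parsimonious ingroup topology: ((Lineage K,Lineage Z),Lineage C).
Changes per character on this tree: Trait 1: 1; Trait 2: 1; Trait 3: 1; Trait 4: 1.
Total = 4.

4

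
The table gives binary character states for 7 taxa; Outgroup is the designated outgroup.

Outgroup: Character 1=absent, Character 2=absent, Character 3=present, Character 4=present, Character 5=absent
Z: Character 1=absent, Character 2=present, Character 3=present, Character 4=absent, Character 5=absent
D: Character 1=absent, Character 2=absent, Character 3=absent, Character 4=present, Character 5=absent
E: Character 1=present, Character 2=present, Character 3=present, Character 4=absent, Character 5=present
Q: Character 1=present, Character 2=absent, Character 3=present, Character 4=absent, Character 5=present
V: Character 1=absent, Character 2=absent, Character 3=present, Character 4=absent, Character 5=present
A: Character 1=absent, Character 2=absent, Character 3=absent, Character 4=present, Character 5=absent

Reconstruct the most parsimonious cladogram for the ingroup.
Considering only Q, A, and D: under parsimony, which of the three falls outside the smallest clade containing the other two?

Character polarity is set by the outgroup: the derived state is whichever differs from the outgroup's state, so for Character 3, Character 4 the derived state is 'absent', and for the remaining characters it is 'present'.
Character 1 (derived state 'present') is shared by E and Q — a synapomorphy uniting that clade.
Character 2 (state 'present') occurs in E and Z but conflicts with the nesting implied by the other characters — most parsimoniously interpreted as homoplasy.
Only A and D show the derived state 'absent' for Character 3, supporting them as a clade.
Character 4 (derived state 'absent') is shared by E, Q, V, and Z — a synapomorphy uniting that clade.
Character 5: derived state 'present' in E, Q, and V only — synapomorphy for {E, Q, V}.
Most parsimonious ingroup topology: ((Z,((E,Q),V)),(D,A)).
A and D share a more recent common ancestor with each other than either does with Q, so Q is the least closely related of the three.

Q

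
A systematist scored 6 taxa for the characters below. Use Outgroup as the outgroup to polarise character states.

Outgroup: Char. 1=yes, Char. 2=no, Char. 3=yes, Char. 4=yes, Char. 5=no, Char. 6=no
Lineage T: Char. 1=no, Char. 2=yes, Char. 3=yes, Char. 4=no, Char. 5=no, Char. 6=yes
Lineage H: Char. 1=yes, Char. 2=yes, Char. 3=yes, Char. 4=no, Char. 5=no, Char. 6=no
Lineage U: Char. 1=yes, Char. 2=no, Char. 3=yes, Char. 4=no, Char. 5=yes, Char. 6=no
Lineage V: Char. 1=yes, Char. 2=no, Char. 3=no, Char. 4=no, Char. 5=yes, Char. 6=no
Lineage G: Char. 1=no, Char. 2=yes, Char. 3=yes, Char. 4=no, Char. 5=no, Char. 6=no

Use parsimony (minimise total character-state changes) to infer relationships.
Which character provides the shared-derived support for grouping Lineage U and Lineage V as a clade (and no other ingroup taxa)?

Character polarity is set by the outgroup: the derived state is whichever differs from the outgroup's state, so for Char. 1, Char. 3, Char. 4 the derived state is 'no', and for the remaining characters it is 'yes'.
Only Lineage G and Lineage T show the derived state 'no' for Char. 1, supporting them as a clade.
Char. 2: derived state 'yes' in Lineage G, Lineage H, and Lineage T only — synapomorphy for {Lineage G, Lineage H, Lineage T}.
Char. 3 (derived state 'no') is unique to Lineage V (autapomorphy; uninformative for grouping).
All ingroup taxa share the derived state 'no' for Char. 4; it defines the ingroup but does not resolve relationships within it.
Char. 5: derived state 'yes' in Lineage U and Lineage V only — synapomorphy for {Lineage U, Lineage V}.
Char. 6: derived state 'yes' in Lineage T only — an autapomorphy, so it tells us nothing about relationships among taxa.
Most parsimonious ingroup topology: (((Lineage T,Lineage G),Lineage H),(Lineage U,Lineage V)).
The clade {Lineage U, Lineage V} is supported by Char. 5: its derived state 'yes' occurs in exactly those taxa and in no other taxon (including the outgroup).

Char. 5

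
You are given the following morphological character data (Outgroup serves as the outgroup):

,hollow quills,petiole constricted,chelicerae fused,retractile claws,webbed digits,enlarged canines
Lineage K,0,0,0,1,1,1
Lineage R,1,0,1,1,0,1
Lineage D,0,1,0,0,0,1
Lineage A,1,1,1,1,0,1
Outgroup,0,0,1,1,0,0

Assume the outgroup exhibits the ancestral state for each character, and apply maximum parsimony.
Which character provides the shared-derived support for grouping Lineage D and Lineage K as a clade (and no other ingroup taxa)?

chelicerae fused

Character polarity is set by the outgroup: the derived state is whichever differs from the outgroup's state, so for chelicerae fused, retractile claws the derived state is '0', and for the remaining characters it is '1'.
Only Lineage A and Lineage R show the derived state '1' for hollow quills, supporting them as a clade.
petiole constricted (state '1') occurs in Lineage A and Lineage D but conflicts with the nesting implied by the other characters — most parsimoniously interpreted as homoplasy.
chelicerae fused (derived state '0') is shared by Lineage D and Lineage K — a synapomorphy uniting that clade.
retractile claws: derived state '0' in Lineage D only — an autapomorphy, so it tells us nothing about relationships among taxa.
webbed digits (derived state '1') is unique to Lineage K (autapomorphy; uninformative for grouping).
enlarged canines (derived state '1') is shared by all ingroup taxa — unites the whole ingroup.
Most parsimonious ingroup topology: ((Lineage R,Lineage A),(Lineage D,Lineage K)).
The clade {Lineage D, Lineage K} is supported by chelicerae fused: its derived state '0' occurs in exactly those taxa and in no other taxon (including the outgroup).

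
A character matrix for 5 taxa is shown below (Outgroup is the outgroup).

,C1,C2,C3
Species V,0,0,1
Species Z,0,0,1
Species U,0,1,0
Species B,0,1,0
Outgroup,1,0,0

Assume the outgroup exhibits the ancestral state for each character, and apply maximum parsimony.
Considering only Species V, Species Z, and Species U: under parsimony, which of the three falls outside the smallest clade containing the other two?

Species U

Character polarity is set by the outgroup: the derived state is whichever differs from the outgroup's state, so for C1 the derived state is '0', and for the remaining characters it is '1'.
All ingroup taxa share the derived state '0' for C1; it defines the ingroup but does not resolve relationships within it.
C2 (derived state '1') is shared by Species B and Species U — a synapomorphy uniting that clade.
Only Species V and Species Z show the derived state '1' for C3, supporting them as a clade.
Most parsimonious ingroup topology: ((Species U,Species B),(Species V,Species Z)).
Species Z and Species V share a more recent common ancestor with each other than either does with Species U, so Species U is the least closely related of the three.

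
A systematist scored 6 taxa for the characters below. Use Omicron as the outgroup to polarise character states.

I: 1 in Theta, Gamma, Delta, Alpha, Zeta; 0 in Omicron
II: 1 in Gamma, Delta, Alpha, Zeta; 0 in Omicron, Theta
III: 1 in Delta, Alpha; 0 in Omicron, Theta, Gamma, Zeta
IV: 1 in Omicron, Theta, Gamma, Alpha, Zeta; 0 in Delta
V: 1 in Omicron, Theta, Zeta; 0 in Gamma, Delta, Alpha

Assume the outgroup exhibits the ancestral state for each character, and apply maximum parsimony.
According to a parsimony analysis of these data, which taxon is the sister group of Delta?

Alpha

Character polarity is set by the outgroup: the derived state is whichever differs from the outgroup's state, so for IV, V the derived state is '0', and for the remaining characters it is '1'.
All ingroup taxa share the derived state '1' for I; it defines the ingroup but does not resolve relationships within it.
Only Alpha, Delta, Gamma, and Zeta show the derived state '1' for II, supporting them as a clade.
Only Alpha and Delta show the derived state '1' for III, supporting them as a clade.
IV (derived state '0') is unique to Delta (autapomorphy; uninformative for grouping).
V: derived state '0' in Alpha, Delta, and Gamma only — synapomorphy for {Alpha, Delta, Gamma}.
Most parsimonious ingroup topology: (Theta,((Gamma,(Delta,Alpha)),Zeta)).
Delta and Alpha form a cherry on this tree, so they are sister taxa.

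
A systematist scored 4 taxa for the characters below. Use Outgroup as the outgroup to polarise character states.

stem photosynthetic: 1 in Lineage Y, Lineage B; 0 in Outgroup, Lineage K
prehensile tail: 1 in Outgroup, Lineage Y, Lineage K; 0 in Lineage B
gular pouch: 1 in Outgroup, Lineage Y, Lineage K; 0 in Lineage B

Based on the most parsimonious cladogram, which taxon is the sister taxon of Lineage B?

Lineage Y

Character polarity is set by the outgroup: the derived state is whichever differs from the outgroup's state, so for prehensile tail, gular pouch the derived state is '0', and for the remaining characters it is '1'.
stem photosynthetic: derived state '1' in Lineage B and Lineage Y only — synapomorphy for {Lineage B, Lineage Y}.
prehensile tail: derived state '0' in Lineage B only — an autapomorphy, so it tells us nothing about relationships among taxa.
gular pouch: derived state '0' in Lineage B only — an autapomorphy, so it tells us nothing about relationships among taxa.
Most parsimonious ingroup topology: ((Lineage Y,Lineage B),Lineage K).
Lineage B and Lineage Y form a cherry on this tree, so they are sister taxa.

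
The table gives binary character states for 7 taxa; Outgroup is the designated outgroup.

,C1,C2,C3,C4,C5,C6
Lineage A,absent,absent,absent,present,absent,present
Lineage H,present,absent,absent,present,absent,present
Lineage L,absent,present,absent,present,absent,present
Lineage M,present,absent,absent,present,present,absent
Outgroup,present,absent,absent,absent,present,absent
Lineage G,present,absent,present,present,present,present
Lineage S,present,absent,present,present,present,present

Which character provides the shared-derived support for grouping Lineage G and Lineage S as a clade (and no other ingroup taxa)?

C3

Character polarity is set by the outgroup: the derived state is whichever differs from the outgroup's state, so for C1, C5 the derived state is 'absent', and for the remaining characters it is 'present'.
C1 (derived state 'absent') is shared by Lineage A and Lineage L — a synapomorphy uniting that clade.
C2: derived state 'present' in Lineage L only — an autapomorphy, so it tells us nothing about relationships among taxa.
C3 (derived state 'present') is shared by Lineage G and Lineage S — a synapomorphy uniting that clade.
C4 (derived state 'present') is shared by all ingroup taxa — unites the whole ingroup.
C5 (derived state 'absent') is shared by Lineage A, Lineage H, and Lineage L — a synapomorphy uniting that clade.
C6 (derived state 'present') is shared by Lineage A, Lineage G, Lineage H, Lineage L, and Lineage S — a synapomorphy uniting that clade.
Most parsimonious ingroup topology: (((Lineage G,Lineage S),(Lineage H,(Lineage A,Lineage L))),Lineage M).
The clade {Lineage G, Lineage S} is supported by C3: its derived state 'present' occurs in exactly those taxa and in no other taxon (including the outgroup).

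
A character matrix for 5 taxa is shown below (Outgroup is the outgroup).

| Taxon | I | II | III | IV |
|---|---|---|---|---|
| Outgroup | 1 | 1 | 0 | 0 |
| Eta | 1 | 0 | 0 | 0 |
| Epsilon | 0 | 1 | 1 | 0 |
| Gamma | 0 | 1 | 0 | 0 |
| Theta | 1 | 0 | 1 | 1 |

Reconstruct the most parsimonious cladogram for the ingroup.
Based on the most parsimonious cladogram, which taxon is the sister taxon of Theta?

Eta

Character polarity is set by the outgroup: the derived state is whichever differs from the outgroup's state, so for I, II the derived state is '0', and for the remaining characters it is '1'.
I: derived state '0' in Epsilon and Gamma only — synapomorphy for {Epsilon, Gamma}.
II: derived state '0' in Eta and Theta only — synapomorphy for {Eta, Theta}.
III groups Epsilon and Theta, which is incompatible with the clades supported by the remaining characters; treating it as convergent (homoplasy) costs fewer steps than any alternative tree.
IV (derived state '1') is unique to Theta (autapomorphy; uninformative for grouping).
Most parsimonious ingroup topology: ((Eta,Theta),(Epsilon,Gamma)).
Theta and Eta form a cherry on this tree, so they are sister taxa.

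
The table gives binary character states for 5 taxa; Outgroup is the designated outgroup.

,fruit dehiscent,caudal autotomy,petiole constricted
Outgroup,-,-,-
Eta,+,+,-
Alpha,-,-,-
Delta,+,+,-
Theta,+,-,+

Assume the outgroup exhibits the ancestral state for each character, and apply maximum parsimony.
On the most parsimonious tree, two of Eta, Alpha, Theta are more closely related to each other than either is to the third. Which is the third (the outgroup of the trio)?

The outgroup has state '-' for every character, so '+' is the derived state throughout.
Only Delta, Eta, and Theta show the derived state '+' for fruit dehiscent, supporting them as a clade.
Only Delta and Eta show the derived state '+' for caudal autotomy, supporting them as a clade.
petiole constricted: derived state '+' in Theta only — an autapomorphy, so it tells us nothing about relationships among taxa.
Most parsimonious ingroup topology: (((Eta,Delta),Theta),Alpha).
Theta and Eta share a more recent common ancestor with each other than either does with Alpha, so Alpha is the least closely related of the three.

Alpha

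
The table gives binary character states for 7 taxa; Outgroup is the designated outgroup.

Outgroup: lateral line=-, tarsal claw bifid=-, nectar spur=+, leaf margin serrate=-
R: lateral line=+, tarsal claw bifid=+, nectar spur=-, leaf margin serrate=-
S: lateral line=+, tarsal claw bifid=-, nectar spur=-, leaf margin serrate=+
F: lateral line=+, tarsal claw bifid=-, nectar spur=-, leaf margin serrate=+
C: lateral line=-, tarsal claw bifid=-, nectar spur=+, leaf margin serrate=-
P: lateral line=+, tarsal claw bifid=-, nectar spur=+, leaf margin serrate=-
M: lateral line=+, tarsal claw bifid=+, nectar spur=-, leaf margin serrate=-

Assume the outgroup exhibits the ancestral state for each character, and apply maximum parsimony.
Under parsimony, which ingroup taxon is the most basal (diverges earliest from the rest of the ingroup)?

Character polarity is set by the outgroup: the derived state is whichever differs from the outgroup's state, so for nectar spur the derived state is '-', and for the remaining characters it is '+'.
lateral line: derived state '+' in F, M, P, R, and S only — synapomorphy for {F, M, P, R, S}.
tarsal claw bifid: derived state '+' in M and R only — synapomorphy for {M, R}.
Only F, M, R, and S show the derived state '-' for nectar spur, supporting them as a clade.
leaf margin serrate: derived state '+' in F and S only — synapomorphy for {F, S}.
Most parsimonious ingroup topology: ((((R,M),(S,F)),P),C).
C is sister to the clade containing all other ingroup taxa, so it is the earliest-diverging (most basal) ingroup lineage.

C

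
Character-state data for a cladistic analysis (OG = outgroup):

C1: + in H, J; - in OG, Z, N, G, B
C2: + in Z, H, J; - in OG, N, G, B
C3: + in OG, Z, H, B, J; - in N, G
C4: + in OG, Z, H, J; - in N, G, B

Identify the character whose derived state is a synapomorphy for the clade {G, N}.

C3

Character polarity is set by the outgroup: the derived state is whichever differs from the outgroup's state, so for C3, C4 the derived state is '-', and for the remaining characters it is '+'.
C1 (derived state '+') is shared by H and J — a synapomorphy uniting that clade.
Only H, J, and Z show the derived state '+' for C2, supporting them as a clade.
C3 (derived state '-') is shared by G and N — a synapomorphy uniting that clade.
Only B, G, and N show the derived state '-' for C4, supporting them as a clade.
Most parsimonious ingroup topology: ((Z,(H,J)),((N,G),B)).
The clade {G, N} is supported by C3: its derived state '-' occurs in exactly those taxa and in no other taxon (including the outgroup).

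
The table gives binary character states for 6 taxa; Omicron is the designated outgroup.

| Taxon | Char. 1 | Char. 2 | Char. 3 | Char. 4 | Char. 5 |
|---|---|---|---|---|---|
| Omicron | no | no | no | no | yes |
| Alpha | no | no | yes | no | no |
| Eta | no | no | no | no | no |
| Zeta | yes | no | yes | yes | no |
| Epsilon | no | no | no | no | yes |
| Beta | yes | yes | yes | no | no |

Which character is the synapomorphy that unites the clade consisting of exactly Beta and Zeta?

Character polarity is set by the outgroup: the derived state is whichever differs from the outgroup's state, so for Char. 5 the derived state is 'no', and for the remaining characters it is 'yes'.
Char. 1: derived state 'yes' in Beta and Zeta only — synapomorphy for {Beta, Zeta}.
Char. 2: derived state 'yes' in Beta only — an autapomorphy, so it tells us nothing about relationships among taxa.
Char. 3 (derived state 'yes') is shared by Alpha, Beta, and Zeta — a synapomorphy uniting that clade.
Char. 4 (derived state 'yes') is unique to Zeta (autapomorphy; uninformative for grouping).
Only Alpha, Beta, Eta, and Zeta show the derived state 'no' for Char. 5, supporting them as a clade.
Most parsimonious ingroup topology: (((Alpha,(Zeta,Beta)),Eta),Epsilon).
The clade {Beta, Zeta} is supported by Char. 1: its derived state 'yes' occurs in exactly those taxa and in no other taxon (including the outgroup).

Char. 1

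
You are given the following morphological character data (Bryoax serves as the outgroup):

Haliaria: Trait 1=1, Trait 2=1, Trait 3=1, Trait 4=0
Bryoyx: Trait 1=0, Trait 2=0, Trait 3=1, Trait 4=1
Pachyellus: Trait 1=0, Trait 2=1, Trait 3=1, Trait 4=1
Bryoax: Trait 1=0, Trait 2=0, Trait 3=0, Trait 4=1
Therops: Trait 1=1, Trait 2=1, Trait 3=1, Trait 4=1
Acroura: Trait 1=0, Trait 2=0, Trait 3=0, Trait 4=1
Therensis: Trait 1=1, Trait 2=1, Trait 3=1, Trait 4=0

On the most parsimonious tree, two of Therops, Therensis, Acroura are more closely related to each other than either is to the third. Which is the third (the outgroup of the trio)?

Acroura

Character polarity is set by the outgroup: the derived state is whichever differs from the outgroup's state, so for Trait 4 the derived state is '0', and for the remaining characters it is '1'.
Trait 1 (derived state '1') is shared by Haliaria, Therensis, and Therops — a synapomorphy uniting that clade.
Only Haliaria, Pachyellus, Therensis, and Therops show the derived state '1' for Trait 2, supporting them as a clade.
Only Bryoyx, Haliaria, Pachyellus, Therensis, and Therops show the derived state '1' for Trait 3, supporting them as a clade.
Trait 4 (derived state '0') is shared by Haliaria and Therensis — a synapomorphy uniting that clade.
Most parsimonious ingroup topology: (Acroura,(Bryoyx,(Pachyellus,((Haliaria,Therensis),Therops)))).
Therops and Therensis share a more recent common ancestor with each other than either does with Acroura, so Acroura is the least closely related of the three.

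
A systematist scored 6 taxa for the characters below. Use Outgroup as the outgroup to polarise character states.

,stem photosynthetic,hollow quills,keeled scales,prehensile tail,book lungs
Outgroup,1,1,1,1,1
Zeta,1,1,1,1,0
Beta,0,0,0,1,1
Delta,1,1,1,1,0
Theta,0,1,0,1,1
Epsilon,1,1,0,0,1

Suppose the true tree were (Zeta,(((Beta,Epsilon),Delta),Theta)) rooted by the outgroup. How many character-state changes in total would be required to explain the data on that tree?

8

Map each character onto (Zeta,(((Beta,Epsilon),Delta),Theta)) (rooted by Outgroup) and count the minimum state changes it requires (Fitch parsimony):
stem photosynthetic: 2; hollow quills: 1; keeled scales: 2; prehensile tail: 1; book lungs: 2.
Total tree length = 8.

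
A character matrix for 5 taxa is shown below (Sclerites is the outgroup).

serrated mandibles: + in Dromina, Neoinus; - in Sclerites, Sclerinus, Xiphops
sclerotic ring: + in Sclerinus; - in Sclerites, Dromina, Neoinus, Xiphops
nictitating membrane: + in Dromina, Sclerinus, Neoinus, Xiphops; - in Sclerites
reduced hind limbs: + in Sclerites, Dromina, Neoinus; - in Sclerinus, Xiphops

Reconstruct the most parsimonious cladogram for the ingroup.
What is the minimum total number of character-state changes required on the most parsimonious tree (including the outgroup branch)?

4

Character polarity is set by the outgroup: the derived state is whichever differs from the outgroup's state, so for reduced hind limbs the derived state is '-', and for the remaining characters it is '+'.
serrated mandibles (derived state '+') is shared by Dromina and Neoinus — a synapomorphy uniting that clade.
sclerotic ring: derived state '+' in Sclerinus only — an autapomorphy, so it tells us nothing about relationships among taxa.
All ingroup taxa share the derived state '+' for nictitating membrane; it defines the ingroup but does not resolve relationships within it.
reduced hind limbs (derived state '-') is shared by Sclerinus and Xiphops — a synapomorphy uniting that clade.
Most parsimonious ingroup topology: ((Dromina,Neoinus),(Sclerinus,Xiphops)).
Changes per character on this tree: serrated mandibles: 1; sclerotic ring: 1; nictitating membrane: 1; reduced hind limbs: 1.
Total = 4.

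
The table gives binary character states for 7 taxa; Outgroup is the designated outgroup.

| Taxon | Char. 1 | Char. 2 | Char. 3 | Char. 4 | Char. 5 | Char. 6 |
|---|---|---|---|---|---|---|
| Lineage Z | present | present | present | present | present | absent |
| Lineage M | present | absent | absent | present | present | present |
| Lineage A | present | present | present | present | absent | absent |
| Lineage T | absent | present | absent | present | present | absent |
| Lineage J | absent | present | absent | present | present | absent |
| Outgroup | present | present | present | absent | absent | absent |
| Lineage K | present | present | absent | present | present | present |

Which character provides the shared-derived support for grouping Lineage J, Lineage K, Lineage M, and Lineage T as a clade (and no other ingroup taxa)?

Char. 3

Character polarity is set by the outgroup: the derived state is whichever differs from the outgroup's state, so for Char. 1, Char. 2, Char. 3 the derived state is 'absent', and for the remaining characters it is 'present'.
Only Lineage J and Lineage T show the derived state 'absent' for Char. 1, supporting them as a clade.
Char. 2 (derived state 'absent') is unique to Lineage M (autapomorphy; uninformative for grouping).
Only Lineage J, Lineage K, Lineage M, and Lineage T show the derived state 'absent' for Char. 3, supporting them as a clade.
All ingroup taxa share the derived state 'present' for Char. 4; it defines the ingroup but does not resolve relationships within it.
Char. 5: derived state 'present' in Lineage J, Lineage K, Lineage M, Lineage T, and Lineage Z only — synapomorphy for {Lineage J, Lineage K, Lineage M, Lineage T, Lineage Z}.
Char. 6: derived state 'present' in Lineage K and Lineage M only — synapomorphy for {Lineage K, Lineage M}.
Most parsimonious ingroup topology: ((((Lineage J,Lineage T),(Lineage K,Lineage M)),Lineage Z),Lineage A).
The clade {Lineage J, Lineage K, Lineage M, Lineage T} is supported by Char. 3: its derived state 'absent' occurs in exactly those taxa and in no other taxon (including the outgroup).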